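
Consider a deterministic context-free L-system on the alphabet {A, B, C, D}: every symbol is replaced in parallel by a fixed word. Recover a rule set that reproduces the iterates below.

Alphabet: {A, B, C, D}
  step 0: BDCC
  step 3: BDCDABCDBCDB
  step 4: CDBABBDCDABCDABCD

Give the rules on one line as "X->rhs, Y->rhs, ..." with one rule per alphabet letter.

A->BD, B->CD, C->A, D->B

  step 3 ⇒ step 4: BDCDABCDBCDB ⇒ CD·B·A·B·BD·CD·A·B·CD·A·B·CD
    A ↦ BD
    B ↦ CD
    C ↦ A
    D ↦ B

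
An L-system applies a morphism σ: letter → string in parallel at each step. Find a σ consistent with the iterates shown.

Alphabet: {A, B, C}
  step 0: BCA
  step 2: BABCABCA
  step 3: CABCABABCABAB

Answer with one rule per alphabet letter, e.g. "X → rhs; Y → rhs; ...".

A->B, B->CA, C->BA

  step 2 ⇒ step 3: BABCABCA ⇒ CA·B·CA·BA·B·CA·BA·B
    A ↦ B
    B ↦ CA
    C ↦ BA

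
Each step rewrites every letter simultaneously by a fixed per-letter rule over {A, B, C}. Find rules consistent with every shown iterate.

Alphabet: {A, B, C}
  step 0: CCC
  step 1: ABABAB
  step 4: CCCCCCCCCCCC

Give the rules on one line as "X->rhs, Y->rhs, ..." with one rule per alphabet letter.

A->C, B->C, C->AB

  step 0 ⇒ step 1: CCC ⇒ AB·AB·AB
    C ↦ AB
    A ↦ C  (constrained at step 1)
    B ↦ C  (constrained at step 1)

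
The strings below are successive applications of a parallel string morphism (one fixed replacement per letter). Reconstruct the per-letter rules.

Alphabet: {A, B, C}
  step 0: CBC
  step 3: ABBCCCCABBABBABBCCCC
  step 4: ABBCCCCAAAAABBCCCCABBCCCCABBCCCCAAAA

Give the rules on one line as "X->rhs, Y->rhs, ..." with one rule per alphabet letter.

  step 3 ⇒ step 4: ABBCCCCABBABBABBCCCC ⇒ ABB·CC·CC·A·A·A·A·ABB·CC·CC·ABB·CC·CC·ABB·CC·CC·A·A·A·A
    A ↦ ABB
    B ↦ CC
    C ↦ A

A->ABB, B->CC, C->A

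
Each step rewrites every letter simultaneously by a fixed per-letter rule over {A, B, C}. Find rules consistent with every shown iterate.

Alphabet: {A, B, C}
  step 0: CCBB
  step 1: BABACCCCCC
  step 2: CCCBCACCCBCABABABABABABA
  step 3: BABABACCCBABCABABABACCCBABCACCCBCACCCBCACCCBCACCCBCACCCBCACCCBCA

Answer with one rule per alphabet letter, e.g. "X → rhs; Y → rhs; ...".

  step 2 ⇒ step 3: CCCBCACCCBCABABABABABABA ⇒ BA·BA·BA·CCC·BA·BCA·BA·BA·BA·CCC·BA·BCA·CCC·BCA·CCC·BCA·CCC·BCA·CCC·BCA·CCC·BCA·CCC·BCA
    A ↦ BCA
    B ↦ CCC
    C ↦ BA

A->BCA, B->CCC, C->BA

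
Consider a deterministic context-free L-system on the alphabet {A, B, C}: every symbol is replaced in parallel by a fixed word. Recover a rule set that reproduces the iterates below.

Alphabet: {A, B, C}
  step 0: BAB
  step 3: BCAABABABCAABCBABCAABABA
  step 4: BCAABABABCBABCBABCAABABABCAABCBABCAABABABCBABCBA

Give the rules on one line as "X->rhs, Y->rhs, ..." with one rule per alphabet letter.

  step 3 ⇒ step 4: BCAABABABCAABCBABCAABABA ⇒ BC·AA·BA·BA·BC·BA·BC·BA·BC·AA·BA·BA·BC·AA·BC·BA·BC·AA·BA·BA·BC·BA·BC·BA
    A ↦ BA
    B ↦ BC
    C ↦ AA

A->BA, B->BC, C->AA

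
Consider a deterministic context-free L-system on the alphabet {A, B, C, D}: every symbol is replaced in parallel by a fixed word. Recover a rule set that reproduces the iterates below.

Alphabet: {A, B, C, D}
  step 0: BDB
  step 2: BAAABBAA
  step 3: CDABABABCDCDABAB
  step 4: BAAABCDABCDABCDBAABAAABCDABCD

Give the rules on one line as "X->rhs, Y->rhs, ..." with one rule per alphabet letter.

  step 3 ⇒ step 4: CDABABABCDCDABAB ⇒ BA·A·AB·CD·AB·CD·AB·CD·BA·A·BA·A·AB·CD·AB·CD
    A ↦ AB
    B ↦ CD
    C ↦ BA
    D ↦ A

A->AB, B->CD, C->BA, D->A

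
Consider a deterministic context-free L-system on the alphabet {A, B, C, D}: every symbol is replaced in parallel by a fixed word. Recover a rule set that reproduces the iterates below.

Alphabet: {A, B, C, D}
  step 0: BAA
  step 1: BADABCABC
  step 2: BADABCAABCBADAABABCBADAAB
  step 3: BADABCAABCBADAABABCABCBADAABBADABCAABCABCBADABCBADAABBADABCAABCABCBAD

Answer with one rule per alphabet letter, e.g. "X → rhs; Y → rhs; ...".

A->ABC, B->BAD, C->AAB, D->A

  step 2 ⇒ step 3: BADABCAABCBADAABABCBADAAB ⇒ BAD·ABC·A·ABC·BAD·AAB·ABC·ABC·BAD·AAB·BAD·ABC·A·ABC·ABC·BAD·ABC·BAD·AAB·BAD·ABC·A·ABC·ABC·BAD
    A ↦ ABC
    B ↦ BAD
    C ↦ AAB
    D ↦ A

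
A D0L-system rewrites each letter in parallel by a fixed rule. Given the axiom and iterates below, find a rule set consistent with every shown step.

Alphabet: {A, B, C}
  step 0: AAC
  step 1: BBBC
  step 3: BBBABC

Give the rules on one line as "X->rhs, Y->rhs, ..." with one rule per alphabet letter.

  step 0 ⇒ step 1: AAC ⇒ B·B·BC
    A ↦ B
    C ↦ BC
    B ↦ A  (constrained at step 1)

A->B, B->A, C->BC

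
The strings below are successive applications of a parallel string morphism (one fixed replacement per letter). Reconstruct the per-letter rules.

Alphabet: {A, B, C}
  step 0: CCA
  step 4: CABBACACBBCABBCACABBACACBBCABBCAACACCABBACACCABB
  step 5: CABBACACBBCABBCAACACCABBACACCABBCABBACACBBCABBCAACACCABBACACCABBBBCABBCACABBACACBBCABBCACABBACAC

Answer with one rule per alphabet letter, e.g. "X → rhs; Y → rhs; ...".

A->BB, B->AC, C->CA

  step 4 ⇒ step 5: CABBACACBBCABBCACABBACACBBCABBCAACACCABBACACCABB ⇒ CA·BB·AC·AC·BB·CA·BB·CA·AC·AC·CA·BB·AC·AC·CA·BB·CA·BB·AC·AC·BB·CA·BB·CA·AC·AC·CA·BB·AC·AC·CA·BB·BB·CA·BB·CA·CA·BB·AC·AC·BB·CA·BB·CA·CA·BB·AC·AC
    A ↦ BB
    B ↦ AC
    C ↦ CA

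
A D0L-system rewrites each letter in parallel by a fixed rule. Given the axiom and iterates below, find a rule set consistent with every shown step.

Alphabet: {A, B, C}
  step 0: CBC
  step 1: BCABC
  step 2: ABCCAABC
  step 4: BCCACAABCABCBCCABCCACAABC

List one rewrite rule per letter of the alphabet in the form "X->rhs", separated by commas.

  step 1 ⇒ step 2: BCABC ⇒ A·BC·CA·A·BC
    A ↦ CA
    B ↦ A
    C ↦ BC

A->CA, B->A, C->BC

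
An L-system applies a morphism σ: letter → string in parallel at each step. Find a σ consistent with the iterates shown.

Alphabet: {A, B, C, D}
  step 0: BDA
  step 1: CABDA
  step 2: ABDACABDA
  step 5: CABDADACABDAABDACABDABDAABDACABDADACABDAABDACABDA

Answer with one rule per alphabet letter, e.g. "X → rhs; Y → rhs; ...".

  step 1 ⇒ step 2: CABDA ⇒ AB·DA·CA·B·DA
    A ↦ DA
    B ↦ CA
    C ↦ AB
    D ↦ B

A->DA, B->CA, C->AB, D->B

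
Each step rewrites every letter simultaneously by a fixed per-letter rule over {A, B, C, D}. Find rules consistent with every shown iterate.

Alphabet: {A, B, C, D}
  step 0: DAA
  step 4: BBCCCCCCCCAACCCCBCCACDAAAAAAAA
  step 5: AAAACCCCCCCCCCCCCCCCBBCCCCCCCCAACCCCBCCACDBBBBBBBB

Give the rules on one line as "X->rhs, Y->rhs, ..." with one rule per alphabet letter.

  step 4 ⇒ step 5: BBCCCCCCCCAACCCCBCCACDAAAAAAAA ⇒ AA·AA·CC·CC·CC·CC·CC·CC·CC·CC·B·B·CC·CC·CC·CC·AA·CC·CC·B·CC·ACD·B·B·B·B·B·B·B·B
    A ↦ B
    B ↦ AA
    C ↦ CC
    D ↦ ACD

A->B, B->AA, C->CC, D->ACD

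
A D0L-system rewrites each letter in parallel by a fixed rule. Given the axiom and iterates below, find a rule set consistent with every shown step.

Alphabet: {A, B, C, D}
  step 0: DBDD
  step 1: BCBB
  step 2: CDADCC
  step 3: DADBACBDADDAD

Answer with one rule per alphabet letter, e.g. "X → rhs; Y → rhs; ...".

  step 2 ⇒ step 3: CDADCC ⇒ DAD·B·AC·B·DAD·DAD
    A ↦ AC
    C ↦ DAD
    D ↦ B
  step 0 ⇒ step 1: DBDD ⇒ B·C·B·B
    B ↦ C

A->AC, B->C, C->DAD, D->B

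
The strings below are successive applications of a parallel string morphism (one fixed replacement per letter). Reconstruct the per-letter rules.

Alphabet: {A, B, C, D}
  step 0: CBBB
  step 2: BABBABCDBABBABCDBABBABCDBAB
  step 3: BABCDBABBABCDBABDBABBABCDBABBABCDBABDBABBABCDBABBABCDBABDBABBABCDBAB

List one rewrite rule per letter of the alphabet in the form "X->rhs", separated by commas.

A->CD, B->BAB, C->D, D->BAB

  step 2 ⇒ step 3: BABBABCDBABBABCDBABBABCDBAB ⇒ BAB·CD·BAB·BAB·CD·BAB·D·BAB·BAB·CD·BAB·BAB·CD·BAB·D·BAB·BAB·CD·BAB·BAB·CD·BAB·D·BAB·BAB·CD·BAB
    A ↦ CD
    B ↦ BAB
    C ↦ D
    D ↦ BAB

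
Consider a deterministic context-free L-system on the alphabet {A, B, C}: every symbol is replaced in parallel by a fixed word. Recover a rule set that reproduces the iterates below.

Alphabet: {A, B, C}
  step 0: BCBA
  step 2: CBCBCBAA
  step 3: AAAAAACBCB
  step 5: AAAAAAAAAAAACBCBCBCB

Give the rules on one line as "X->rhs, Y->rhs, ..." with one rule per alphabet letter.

A->CB, B->A, C->A

  step 2 ⇒ step 3: CBCBCBAA ⇒ A·A·A·A·A·A·CB·CB
    A ↦ CB
    B ↦ A
    C ↦ A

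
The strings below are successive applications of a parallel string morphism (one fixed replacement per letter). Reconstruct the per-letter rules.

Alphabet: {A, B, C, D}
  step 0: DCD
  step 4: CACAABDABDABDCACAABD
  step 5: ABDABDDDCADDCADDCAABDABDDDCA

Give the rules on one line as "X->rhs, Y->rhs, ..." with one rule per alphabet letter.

A->D, B->D, C->AB, D->CA

  step 4 ⇒ step 5: CACAABDABDABDCACAABD ⇒ AB·D·AB·D·D·D·CA·D·D·CA·D·D·CA·AB·D·AB·D·D·D·CA
    A ↦ D
    B ↦ D
    C ↦ AB
    D ↦ CA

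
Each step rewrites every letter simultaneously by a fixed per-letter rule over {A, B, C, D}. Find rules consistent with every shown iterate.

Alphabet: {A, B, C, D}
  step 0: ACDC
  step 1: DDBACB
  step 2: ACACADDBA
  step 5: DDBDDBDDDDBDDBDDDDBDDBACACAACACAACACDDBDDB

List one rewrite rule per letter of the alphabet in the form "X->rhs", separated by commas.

  step 1 ⇒ step 2: DDBACB ⇒ AC·AC·A·DD·B·A
    A ↦ DD
    B ↦ A
    C ↦ B
    D ↦ AC

A->DD, B->A, C->B, D->AC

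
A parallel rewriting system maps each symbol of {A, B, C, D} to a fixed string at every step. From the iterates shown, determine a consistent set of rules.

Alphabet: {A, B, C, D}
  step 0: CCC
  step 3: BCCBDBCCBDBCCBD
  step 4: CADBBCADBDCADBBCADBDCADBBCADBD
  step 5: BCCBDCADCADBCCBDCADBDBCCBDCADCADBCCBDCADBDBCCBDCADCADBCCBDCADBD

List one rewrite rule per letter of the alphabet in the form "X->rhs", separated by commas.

A->CC, B->CAD, C->B, D->BD

  step 4 ⇒ step 5: CADBBCADBDCADBBCADBDCADBBCADBD ⇒ B·CC·BD·CAD·CAD·B·CC·BD·CAD·BD·B·CC·BD·CAD·CAD·B·CC·BD·CAD·BD·B·CC·BD·CAD·CAD·B·CC·BD·CAD·BD
    A ↦ CC
    B ↦ CAD
    C ↦ B
    D ↦ BD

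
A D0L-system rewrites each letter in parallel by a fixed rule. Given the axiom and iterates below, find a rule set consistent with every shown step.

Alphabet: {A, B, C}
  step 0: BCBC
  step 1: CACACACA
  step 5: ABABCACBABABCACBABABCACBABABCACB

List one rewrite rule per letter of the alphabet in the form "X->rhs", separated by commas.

  step 0 ⇒ step 1: BCBC ⇒ CAC·A·CAC·A
    B ↦ CAC
    C ↦ A
    A ↦ B  (constrained at step 1)

A->B, B->CAC, C->A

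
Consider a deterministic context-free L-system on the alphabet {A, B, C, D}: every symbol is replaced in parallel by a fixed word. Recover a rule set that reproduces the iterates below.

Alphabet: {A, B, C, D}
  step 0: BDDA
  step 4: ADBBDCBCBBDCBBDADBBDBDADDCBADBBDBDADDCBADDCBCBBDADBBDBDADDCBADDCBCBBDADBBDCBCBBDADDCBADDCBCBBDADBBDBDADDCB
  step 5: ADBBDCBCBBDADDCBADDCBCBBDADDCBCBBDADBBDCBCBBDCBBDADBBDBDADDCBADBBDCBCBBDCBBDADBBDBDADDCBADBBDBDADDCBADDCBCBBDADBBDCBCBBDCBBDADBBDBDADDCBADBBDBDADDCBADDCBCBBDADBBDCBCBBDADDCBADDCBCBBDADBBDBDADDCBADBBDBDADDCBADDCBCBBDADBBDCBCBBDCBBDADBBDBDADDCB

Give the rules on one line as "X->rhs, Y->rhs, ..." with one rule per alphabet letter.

  step 4 ⇒ step 5: ADBBDCBCBBDCBBDADBBDBDADDCBADBBDBDADDCBADDCBCBBDADBBDBDADDCBADDCBCBBDADBBDCBCBBDADDCBADDCBCBBDADBBDBDADDCB ⇒ ADB·BD·CB·CB·BD·ADD·CB·ADD·CB·CB·BD·ADD·CB·CB·BD·ADB·BD·CB·CB·BD·CB·BD·ADB·BD·BD·ADD·CB·ADB·BD·CB·CB·BD·CB·BD·ADB·BD·BD·ADD·CB·ADB·BD·BD·ADD·CB·ADD·CB·CB·BD·ADB·BD·CB·CB·BD·CB·BD·ADB·BD·BD·ADD·CB·ADB·BD·BD·ADD·CB·ADD·CB·CB·BD·ADB·BD·CB·CB·BD·ADD·CB·ADD·CB·CB·BD·ADB·BD·BD·ADD·CB·ADB·BD·BD·ADD·CB·ADD·CB·CB·BD·ADB·BD·CB·CB·BD·CB·BD·ADB·BD·BD·ADD·CB
    A ↦ ADB
    B ↦ CB
    C ↦ ADD
    D ↦ BD

A->ADB, B->CB, C->ADD, D->BD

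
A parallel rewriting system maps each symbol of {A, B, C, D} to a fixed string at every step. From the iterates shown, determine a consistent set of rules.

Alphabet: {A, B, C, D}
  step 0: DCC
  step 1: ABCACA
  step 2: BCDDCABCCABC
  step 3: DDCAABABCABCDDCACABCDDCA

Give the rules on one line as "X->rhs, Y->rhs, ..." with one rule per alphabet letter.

  step 2 ⇒ step 3: BCDDCABCCABC ⇒ DD·CA·AB·AB·CA·BC·DD·CA·CA·BC·DD·CA
    A ↦ BC
    B ↦ DD
    C ↦ CA
    D ↦ AB

A->BC, B->DD, C->CA, D->AB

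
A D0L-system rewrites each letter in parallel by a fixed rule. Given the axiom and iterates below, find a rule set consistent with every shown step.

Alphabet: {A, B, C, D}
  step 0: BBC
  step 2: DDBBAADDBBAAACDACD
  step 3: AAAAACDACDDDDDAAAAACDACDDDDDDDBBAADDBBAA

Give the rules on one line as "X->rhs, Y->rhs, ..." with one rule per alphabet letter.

  step 2 ⇒ step 3: DDBBAADDBBAAACDACD ⇒ AA·AA·ACD·ACD·DD·DD·AA·AA·ACD·ACD·DD·DD·DD·BB·AA·DD·BB·AA
    A ↦ DD
    B ↦ ACD
    C ↦ BB
    D ↦ AA

A->DD, B->ACD, C->BB, D->AA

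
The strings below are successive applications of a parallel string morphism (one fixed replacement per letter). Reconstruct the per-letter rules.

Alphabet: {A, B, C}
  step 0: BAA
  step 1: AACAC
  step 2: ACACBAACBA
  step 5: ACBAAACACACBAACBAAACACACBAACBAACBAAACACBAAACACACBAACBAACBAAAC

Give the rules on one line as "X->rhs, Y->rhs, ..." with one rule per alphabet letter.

A->AC, B->A, C->BA

  step 1 ⇒ step 2: AACAC ⇒ AC·AC·BA·AC·BA
    A ↦ AC
    C ↦ BA
  step 0 ⇒ step 1: BAA ⇒ A·AC·AC
    B ↦ A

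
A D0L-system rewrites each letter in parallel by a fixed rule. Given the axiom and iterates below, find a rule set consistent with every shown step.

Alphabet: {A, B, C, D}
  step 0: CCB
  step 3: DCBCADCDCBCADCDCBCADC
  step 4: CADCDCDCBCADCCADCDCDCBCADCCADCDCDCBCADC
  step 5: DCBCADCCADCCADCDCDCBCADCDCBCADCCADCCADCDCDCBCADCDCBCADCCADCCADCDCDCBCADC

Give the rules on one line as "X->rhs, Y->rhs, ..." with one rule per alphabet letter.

  step 4 ⇒ step 5: CADCDCDCBCADCCADCDCDCBCADCCADCDCDCBCADC ⇒ DC·B·CA·DC·CA·DC·CA·DC·DC·DC·B·CA·DC·DC·B·CA·DC·CA·DC·CA·DC·DC·DC·B·CA·DC·DC·B·CA·DC·CA·DC·CA·DC·DC·DC·B·CA·DC
    A ↦ B
    B ↦ DC
    C ↦ DC
    D ↦ CA

A->B, B->DC, C->DC, D->CA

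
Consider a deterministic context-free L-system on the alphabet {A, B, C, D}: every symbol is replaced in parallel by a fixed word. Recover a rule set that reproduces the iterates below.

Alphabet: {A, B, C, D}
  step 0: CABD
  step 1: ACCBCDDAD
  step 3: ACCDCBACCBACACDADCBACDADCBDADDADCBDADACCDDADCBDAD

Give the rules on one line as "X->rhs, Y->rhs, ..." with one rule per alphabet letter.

A->CB, B->CD, C->AC, D->DAD

  step 0 ⇒ step 1: CABD ⇒ AC·CB·CD·DAD
    A ↦ CB
    B ↦ CD
    C ↦ AC
    D ↦ DAD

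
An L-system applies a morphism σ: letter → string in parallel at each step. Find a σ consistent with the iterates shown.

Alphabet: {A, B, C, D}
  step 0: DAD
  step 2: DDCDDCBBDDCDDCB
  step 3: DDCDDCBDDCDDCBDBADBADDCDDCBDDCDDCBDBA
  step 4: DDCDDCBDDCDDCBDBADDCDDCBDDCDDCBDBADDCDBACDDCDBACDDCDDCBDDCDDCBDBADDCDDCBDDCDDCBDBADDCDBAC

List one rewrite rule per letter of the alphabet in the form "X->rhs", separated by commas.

  step 3 ⇒ step 4: DDCDDCBDDCDDCBDBADBADDCDDCBDDCDDCBDBA ⇒ DDC·DDC·B·DDC·DDC·B·DBA·DDC·DDC·B·DDC·DDC·B·DBA·DDC·DBA·C·DDC·DBA·C·DDC·DDC·B·DDC·DDC·B·DBA·DDC·DDC·B·DDC·DDC·B·DBA·DDC·DBA·C
    A ↦ C
    B ↦ DBA
    C ↦ B
    D ↦ DDC

A->C, B->DBA, C->B, D->DDC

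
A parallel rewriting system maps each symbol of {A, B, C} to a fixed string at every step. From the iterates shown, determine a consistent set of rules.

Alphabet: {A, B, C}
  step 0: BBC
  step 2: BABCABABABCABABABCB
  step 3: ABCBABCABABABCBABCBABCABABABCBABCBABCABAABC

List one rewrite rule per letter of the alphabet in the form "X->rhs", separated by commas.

  step 2 ⇒ step 3: BABCABABABCABABABCB ⇒ ABC·B·ABC·ABA·B·ABC·B·ABC·B·ABC·ABA·B·ABC·B·ABC·B·ABC·ABA·ABC
    A ↦ B
    B ↦ ABC
    C ↦ ABA

A->B, B->ABC, C->ABA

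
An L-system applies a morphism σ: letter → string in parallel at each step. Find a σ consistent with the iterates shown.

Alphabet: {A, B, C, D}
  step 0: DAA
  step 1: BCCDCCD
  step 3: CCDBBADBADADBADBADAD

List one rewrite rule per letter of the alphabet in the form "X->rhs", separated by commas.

  step 0 ⇒ step 1: DAA ⇒ B·CCD·CCD
    A ↦ CCD
    D ↦ B
    B ↦ AD  (constrained at step 1)
    C ↦ DB  (constrained at step 1)

A->CCD, B->AD, C->DB, D->B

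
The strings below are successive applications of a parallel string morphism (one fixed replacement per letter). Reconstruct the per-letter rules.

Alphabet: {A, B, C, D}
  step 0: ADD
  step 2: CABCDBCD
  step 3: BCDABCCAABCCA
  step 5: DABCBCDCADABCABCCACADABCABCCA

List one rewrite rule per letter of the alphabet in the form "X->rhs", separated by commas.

  step 2 ⇒ step 3: CABCDBCD ⇒ BC·D·A·BC·CA·A·BC·CA
    A ↦ D
    B ↦ A
    C ↦ BC
    D ↦ CA

A->D, B->A, C->BC, D->CA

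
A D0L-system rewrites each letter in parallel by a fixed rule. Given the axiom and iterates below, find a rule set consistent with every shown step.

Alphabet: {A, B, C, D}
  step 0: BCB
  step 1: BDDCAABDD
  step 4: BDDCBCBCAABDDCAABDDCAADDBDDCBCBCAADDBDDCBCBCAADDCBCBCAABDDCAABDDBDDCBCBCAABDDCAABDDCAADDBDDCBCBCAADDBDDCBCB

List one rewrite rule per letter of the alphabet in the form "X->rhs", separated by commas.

  step 0 ⇒ step 1: BCB ⇒ BDD·CAA·BDD
    B ↦ BDD
    C ↦ CAA
    A ↦ D  (constrained at step 1)
    D ↦ CB  (constrained at step 1)

A->D, B->BDD, C->CAA, D->CB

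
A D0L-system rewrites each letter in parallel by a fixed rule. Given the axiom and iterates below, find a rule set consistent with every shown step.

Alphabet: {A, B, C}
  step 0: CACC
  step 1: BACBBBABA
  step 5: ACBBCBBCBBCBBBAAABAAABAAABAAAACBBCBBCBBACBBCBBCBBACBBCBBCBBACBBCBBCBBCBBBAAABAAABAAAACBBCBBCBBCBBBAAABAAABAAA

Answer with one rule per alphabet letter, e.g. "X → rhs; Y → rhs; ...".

A->CBB, B->A, C->BA

  step 0 ⇒ step 1: CACC ⇒ BA·CBB·BA·BA
    A ↦ CBB
    C ↦ BA
    B ↦ A  (constrained at step 1)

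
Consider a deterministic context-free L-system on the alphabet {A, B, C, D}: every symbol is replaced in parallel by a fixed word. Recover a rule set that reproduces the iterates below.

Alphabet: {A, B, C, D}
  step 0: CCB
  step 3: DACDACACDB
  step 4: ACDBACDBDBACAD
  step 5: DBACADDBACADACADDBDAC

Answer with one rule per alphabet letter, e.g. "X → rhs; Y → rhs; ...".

A->D, B->AD, C->B, D->AC

  step 4 ⇒ step 5: ACDBACDBDBACAD ⇒ D·B·AC·AD·D·B·AC·AD·AC·AD·D·B·D·AC
    A ↦ D
    B ↦ AD
    C ↦ B
    D ↦ AC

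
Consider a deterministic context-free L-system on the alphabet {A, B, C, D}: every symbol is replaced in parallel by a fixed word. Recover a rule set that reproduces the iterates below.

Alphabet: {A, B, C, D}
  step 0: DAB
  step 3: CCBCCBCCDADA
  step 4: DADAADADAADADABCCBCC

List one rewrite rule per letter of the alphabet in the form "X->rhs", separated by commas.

A->CC, B->A, C->DA, D->B

  step 3 ⇒ step 4: CCBCCBCCDADA ⇒ DA·DA·A·DA·DA·A·DA·DA·B·CC·B·CC
    A ↦ CC
    B ↦ A
    C ↦ DA
    D ↦ B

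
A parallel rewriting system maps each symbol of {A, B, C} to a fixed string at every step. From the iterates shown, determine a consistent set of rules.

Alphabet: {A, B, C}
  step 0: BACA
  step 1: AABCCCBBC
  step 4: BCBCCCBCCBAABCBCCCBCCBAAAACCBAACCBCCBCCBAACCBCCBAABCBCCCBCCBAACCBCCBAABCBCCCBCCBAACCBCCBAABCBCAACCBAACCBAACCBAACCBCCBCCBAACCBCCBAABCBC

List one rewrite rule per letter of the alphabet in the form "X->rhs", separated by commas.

  step 0 ⇒ step 1: BACA ⇒ AA·BC·CCB·BC
    A ↦ BC
    B ↦ AA
    C ↦ CCB

A->BC, B->AA, C->CCB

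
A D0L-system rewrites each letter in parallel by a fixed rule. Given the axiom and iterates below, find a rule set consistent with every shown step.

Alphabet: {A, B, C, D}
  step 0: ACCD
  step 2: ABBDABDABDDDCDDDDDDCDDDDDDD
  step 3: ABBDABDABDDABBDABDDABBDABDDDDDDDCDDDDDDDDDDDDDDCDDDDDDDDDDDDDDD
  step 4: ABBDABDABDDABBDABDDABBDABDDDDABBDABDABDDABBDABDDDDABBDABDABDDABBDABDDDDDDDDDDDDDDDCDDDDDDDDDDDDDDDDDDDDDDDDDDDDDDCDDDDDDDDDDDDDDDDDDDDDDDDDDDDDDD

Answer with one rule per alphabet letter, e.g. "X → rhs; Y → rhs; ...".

  step 3 ⇒ step 4: ABBDABDABDDABBDABDDABBDABDDDDDDDCDDDDDDDDDDDDDDCDDDDDDDDDDDDDDD ⇒ ABB·DAB·DAB·DD·ABB·DAB·DD·ABB·DAB·DD·DD·ABB·DAB·DAB·DD·ABB·DAB·DD·DD·ABB·DAB·DAB·DD·ABB·DAB·DD·DD·DD·DD·DD·DD·DD·DCD·DD·DD·DD·DD·DD·DD·DD·DD·DD·DD·DD·DD·DD·DD·DCD·DD·DD·DD·DD·DD·DD·DD·DD·DD·DD·DD·DD·DD·DD·DD
    A ↦ ABB
    B ↦ DAB
    C ↦ DCD
    D ↦ DD

A->ABB, B->DAB, C->DCD, D->DD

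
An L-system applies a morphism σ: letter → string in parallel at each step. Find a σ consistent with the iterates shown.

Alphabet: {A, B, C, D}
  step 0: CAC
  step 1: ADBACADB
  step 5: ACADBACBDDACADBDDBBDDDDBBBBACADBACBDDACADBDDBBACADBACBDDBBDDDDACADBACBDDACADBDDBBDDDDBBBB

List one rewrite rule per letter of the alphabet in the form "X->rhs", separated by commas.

  step 0 ⇒ step 1: CAC ⇒ ADB·AC·ADB
    A ↦ AC
    C ↦ ADB
    B ↦ DD  (constrained at step 1)
    D ↦ B  (constrained at step 1)

A->AC, B->DD, C->ADB, D->B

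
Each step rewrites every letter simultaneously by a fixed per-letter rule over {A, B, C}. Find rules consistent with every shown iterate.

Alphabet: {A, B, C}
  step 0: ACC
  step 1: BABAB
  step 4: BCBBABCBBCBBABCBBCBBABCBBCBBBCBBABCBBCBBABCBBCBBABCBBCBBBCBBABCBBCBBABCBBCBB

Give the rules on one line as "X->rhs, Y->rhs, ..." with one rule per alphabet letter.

A->B, B->CBB, C->AB

  step 0 ⇒ step 1: ACC ⇒ B·AB·AB
    A ↦ B
    C ↦ AB
    B ↦ CBB  (constrained at step 1)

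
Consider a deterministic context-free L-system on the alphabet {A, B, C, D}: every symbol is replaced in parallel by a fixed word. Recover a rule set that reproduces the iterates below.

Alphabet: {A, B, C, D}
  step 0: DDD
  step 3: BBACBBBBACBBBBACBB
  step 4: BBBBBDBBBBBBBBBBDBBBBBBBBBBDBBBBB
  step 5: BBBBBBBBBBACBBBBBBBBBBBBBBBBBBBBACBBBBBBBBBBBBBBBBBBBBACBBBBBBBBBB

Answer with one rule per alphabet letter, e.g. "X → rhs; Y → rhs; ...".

A->BD, B->BB, C->B, D->AC

  step 4 ⇒ step 5: BBBBBDBBBBBBBBBBDBBBBBBBBBBDBBBBB ⇒ BB·BB·BB·BB·BB·AC·BB·BB·BB·BB·BB·BB·BB·BB·BB·BB·AC·BB·BB·BB·BB·BB·BB·BB·BB·BB·BB·AC·BB·BB·BB·BB·BB
    B ↦ BB
    D ↦ AC
  step 3 ⇒ step 4: BBACBBBBACBBBBACBB ⇒ BB·BB·BD·B·BB·BB·BB·BB·BD·B·BB·BB·BB·BB·BD·B·BB·BB
    A ↦ BD
  step 3 ⇒ step 4: BBACBBBBACBBBBACBB ⇒ BB·BB·BD·B·BB·BB·BB·BB·BD·B·BB·BB·BB·BB·BD·B·BB·BB
    C ↦ B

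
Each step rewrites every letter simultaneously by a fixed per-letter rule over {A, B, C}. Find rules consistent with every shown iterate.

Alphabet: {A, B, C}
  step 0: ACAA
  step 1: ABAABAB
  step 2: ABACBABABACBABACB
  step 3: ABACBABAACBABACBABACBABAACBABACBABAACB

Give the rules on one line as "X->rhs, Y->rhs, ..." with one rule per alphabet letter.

A->AB, B->ACB, C->A

  step 2 ⇒ step 3: ABACBABABACBABACB ⇒ AB·ACB·AB·A·ACB·AB·ACB·AB·ACB·AB·A·ACB·AB·ACB·AB·A·ACB
    A ↦ AB
    B ↦ ACB
    C ↦ A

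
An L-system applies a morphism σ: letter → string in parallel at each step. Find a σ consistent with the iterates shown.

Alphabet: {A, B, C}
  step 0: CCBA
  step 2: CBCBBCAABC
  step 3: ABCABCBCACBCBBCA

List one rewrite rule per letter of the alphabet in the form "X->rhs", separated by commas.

  step 2 ⇒ step 3: CBCBBCAABC ⇒ A·BC·A·BC·BC·A·CB·CB·BC·A
    A ↦ CB
    B ↦ BC
    C ↦ A

A->CB, B->BC, C->A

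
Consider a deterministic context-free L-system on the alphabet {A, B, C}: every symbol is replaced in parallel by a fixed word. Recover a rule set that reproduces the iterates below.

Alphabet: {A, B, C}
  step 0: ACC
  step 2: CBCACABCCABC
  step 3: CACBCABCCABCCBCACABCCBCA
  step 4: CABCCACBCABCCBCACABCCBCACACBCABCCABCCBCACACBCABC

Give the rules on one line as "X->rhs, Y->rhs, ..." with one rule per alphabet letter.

  step 3 ⇒ step 4: CACBCABCCABCCBCACABCCBCA ⇒ CA·BC·CA·CB·CA·BC·CB·CA·CA·BC·CB·CA·CA·CB·CA·BC·CA·BC·CB·CA·CA·CB·CA·BC
    A ↦ BC
    B ↦ CB
    C ↦ CA

A->BC, B->CB, C->CA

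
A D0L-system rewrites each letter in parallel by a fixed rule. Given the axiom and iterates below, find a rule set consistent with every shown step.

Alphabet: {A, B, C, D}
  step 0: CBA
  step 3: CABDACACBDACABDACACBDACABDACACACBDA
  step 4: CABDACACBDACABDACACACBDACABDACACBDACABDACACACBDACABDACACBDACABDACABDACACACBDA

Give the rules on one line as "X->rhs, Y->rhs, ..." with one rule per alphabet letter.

  step 3 ⇒ step 4: CABDACACBDACABDACACBDACABDACACACBDA ⇒ CA·BDA·CA·C·BDA·CA·BDA·CA·CA·C·BDA·CA·BDA·CA·C·BDA·CA·BDA·CA·CA·C·BDA·CA·BDA·CA·C·BDA·CA·BDA·CA·BDA·CA·CA·C·BDA
    A ↦ BDA
    B ↦ CA
    C ↦ CA
    D ↦ C

A->BDA, B->CA, C->CA, D->C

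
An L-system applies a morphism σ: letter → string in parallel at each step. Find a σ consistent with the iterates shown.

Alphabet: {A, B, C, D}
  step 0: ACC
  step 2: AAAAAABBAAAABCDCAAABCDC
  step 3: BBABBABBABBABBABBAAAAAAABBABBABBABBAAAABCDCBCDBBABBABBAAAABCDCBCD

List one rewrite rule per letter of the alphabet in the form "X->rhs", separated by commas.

  step 2 ⇒ step 3: AAAAAABBAAAABCDCAAABCDC ⇒ BBA·BBA·BBA·BBA·BBA·BBA·AAA·AAA·BBA·BBA·BBA·BBA·AAA·BCD·C·BCD·BBA·BBA·BBA·AAA·BCD·C·BCD
    A ↦ BBA
    B ↦ AAA
    C ↦ BCD
    D ↦ C

A->BBA, B->AAA, C->BCD, D->C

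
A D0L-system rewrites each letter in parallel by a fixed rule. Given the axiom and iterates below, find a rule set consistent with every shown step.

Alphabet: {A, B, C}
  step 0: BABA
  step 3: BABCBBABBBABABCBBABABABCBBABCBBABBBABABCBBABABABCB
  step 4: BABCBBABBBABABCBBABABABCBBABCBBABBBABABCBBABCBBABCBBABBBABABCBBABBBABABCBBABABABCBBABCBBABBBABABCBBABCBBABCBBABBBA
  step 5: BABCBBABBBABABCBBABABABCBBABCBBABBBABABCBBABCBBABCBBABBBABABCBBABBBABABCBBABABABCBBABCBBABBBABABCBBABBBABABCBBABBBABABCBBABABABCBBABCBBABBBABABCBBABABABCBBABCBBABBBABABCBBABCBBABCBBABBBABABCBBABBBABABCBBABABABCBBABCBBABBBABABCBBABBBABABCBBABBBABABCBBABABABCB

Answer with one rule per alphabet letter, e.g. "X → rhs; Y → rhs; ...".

A->BCB, B->BA, C->BB

  step 4 ⇒ step 5: BABCBBABBBABABCBBABABABCBBABCBBABBBABABCBBABCBBABCBBABBBABABCBBABBBABABCBBABABABCBBABCBBABBBABABCBBABCBBABCBBABBBA ⇒ BA·BCB·BA·BB·BA·BA·BCB·BA·BA·BA·BCB·BA·BCB·BA·BB·BA·BA·BCB·BA·BCB·BA·BCB·BA·BB·BA·BA·BCB·BA·BB·BA·BA·BCB·BA·BA·BA·BCB·BA·BCB·BA·BB·BA·BA·BCB·BA·BB·BA·BA·BCB·BA·BB·BA·BA·BCB·BA·BA·BA·BCB·BA·BCB·BA·BB·BA·BA·BCB·BA·BA·BA·BCB·BA·BCB·BA·BB·BA·BA·BCB·BA·BCB·BA·BCB·BA·BB·BA·BA·BCB·BA·BB·BA·BA·BCB·BA·BA·BA·BCB·BA·BCB·BA·BB·BA·BA·BCB·BA·BB·BA·BA·BCB·BA·BB·BA·BA·BCB·BA·BA·BA·BCB
    A ↦ BCB
    B ↦ BA
    C ↦ BB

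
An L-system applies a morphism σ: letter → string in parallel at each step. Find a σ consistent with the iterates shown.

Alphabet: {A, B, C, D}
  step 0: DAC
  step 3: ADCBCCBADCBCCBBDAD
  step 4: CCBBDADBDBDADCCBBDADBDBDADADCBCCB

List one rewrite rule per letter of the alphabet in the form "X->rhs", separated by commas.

  step 3 ⇒ step 4: ADCBCCBADCBCCBBDAD ⇒ C·CB·BD·AD·BD·BD·AD·C·CB·BD·AD·BD·BD·AD·AD·CB·C·CB
    A ↦ C
    B ↦ AD
    C ↦ BD
    D ↦ CB

A->C, B->AD, C->BD, D->CB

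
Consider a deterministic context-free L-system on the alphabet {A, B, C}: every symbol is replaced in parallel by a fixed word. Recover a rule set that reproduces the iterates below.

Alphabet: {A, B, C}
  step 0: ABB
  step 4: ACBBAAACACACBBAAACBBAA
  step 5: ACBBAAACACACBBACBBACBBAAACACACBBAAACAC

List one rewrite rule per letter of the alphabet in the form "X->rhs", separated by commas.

  step 4 ⇒ step 5: ACBBAAACACACBBAAACBBAA ⇒ AC·BB·A·A·AC·AC·AC·BB·AC·BB·AC·BB·A·A·AC·AC·AC·BB·A·A·AC·AC
    A ↦ AC
    B ↦ A
    C ↦ BB

A->AC, B->A, C->BB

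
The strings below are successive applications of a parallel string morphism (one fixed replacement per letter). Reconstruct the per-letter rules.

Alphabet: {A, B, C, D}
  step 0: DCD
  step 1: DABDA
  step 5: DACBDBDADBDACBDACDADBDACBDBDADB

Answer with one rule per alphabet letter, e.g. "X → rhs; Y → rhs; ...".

A->C, B->DB, C->B, D->DA

  step 0 ⇒ step 1: DCD ⇒ DA·B·DA
    C ↦ B
    D ↦ DA
    A ↦ C  (constrained at step 1)
    B ↦ DB  (constrained at step 1)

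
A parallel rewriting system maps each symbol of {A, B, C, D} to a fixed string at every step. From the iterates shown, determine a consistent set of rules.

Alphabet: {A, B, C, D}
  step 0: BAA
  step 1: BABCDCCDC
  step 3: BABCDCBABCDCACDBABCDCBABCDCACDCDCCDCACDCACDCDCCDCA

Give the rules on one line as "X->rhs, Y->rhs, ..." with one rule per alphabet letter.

  step 0 ⇒ step 1: BAA ⇒ BAB·CDC·CDC
    A ↦ CDC
    B ↦ BAB
    C ↦ CD  (constrained at step 1)
    D ↦ CA  (constrained at step 1)

A->CDC, B->BAB, C->CD, D->CA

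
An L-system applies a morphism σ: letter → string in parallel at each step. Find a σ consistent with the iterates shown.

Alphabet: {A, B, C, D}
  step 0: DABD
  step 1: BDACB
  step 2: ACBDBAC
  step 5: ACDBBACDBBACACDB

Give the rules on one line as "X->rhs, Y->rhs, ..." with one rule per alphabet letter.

A->D, B->AC, C->B, D->B

  step 1 ⇒ step 2: BDACB ⇒ AC·B·D·B·AC
    A ↦ D
    B ↦ AC
    C ↦ B
    D ↦ B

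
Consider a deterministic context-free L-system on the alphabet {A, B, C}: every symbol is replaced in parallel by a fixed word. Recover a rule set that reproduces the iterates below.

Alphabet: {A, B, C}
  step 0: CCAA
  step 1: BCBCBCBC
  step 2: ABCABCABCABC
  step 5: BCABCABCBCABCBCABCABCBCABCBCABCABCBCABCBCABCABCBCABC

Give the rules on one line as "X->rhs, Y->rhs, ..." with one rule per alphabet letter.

A->BC, B->A, C->BC

  step 1 ⇒ step 2: BCBCBCBC ⇒ A·BC·A·BC·A·BC·A·BC
    B ↦ A
    C ↦ BC
  step 0 ⇒ step 1: CCAA ⇒ BC·BC·BC·BC
    A ↦ BC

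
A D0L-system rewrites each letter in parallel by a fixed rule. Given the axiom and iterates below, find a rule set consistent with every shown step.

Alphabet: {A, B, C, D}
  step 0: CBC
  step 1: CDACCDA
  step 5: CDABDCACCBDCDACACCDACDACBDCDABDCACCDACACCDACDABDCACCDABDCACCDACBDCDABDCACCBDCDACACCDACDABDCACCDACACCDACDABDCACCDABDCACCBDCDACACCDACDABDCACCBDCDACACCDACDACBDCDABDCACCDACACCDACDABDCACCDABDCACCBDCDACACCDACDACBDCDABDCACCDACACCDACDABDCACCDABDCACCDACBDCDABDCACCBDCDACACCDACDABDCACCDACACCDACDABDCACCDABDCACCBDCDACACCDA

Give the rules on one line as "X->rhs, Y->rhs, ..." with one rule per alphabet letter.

A->CAC, B->C, C->CDA, D->BD

  step 0 ⇒ step 1: CBC ⇒ CDA·C·CDA
    B ↦ C
    C ↦ CDA
    A ↦ CAC  (constrained at step 1)
    D ↦ BD  (constrained at step 1)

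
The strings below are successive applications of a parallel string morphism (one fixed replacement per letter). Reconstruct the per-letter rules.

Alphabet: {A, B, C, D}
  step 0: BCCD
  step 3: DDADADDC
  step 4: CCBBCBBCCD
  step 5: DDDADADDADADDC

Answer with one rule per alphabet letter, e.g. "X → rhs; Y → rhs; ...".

  step 4 ⇒ step 5: CCBBCBBCCD ⇒ D·D·DA·DA·D·DA·DA·D·D·C
    B ↦ DA
    C ↦ D
    D ↦ C
  step 3 ⇒ step 4: DDADADDC ⇒ C·C·BB·C·BB·C·C·D
    A ↦ BB

A->BB, B->DA, C->D, D->C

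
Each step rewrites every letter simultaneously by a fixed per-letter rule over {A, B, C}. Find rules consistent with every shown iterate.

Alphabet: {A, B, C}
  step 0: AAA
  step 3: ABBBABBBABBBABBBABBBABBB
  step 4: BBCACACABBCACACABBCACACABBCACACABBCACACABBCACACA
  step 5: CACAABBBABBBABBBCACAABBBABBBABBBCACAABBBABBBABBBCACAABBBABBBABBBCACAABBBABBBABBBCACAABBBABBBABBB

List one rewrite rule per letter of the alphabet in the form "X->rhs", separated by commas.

A->BB, B->CA, C->AB

  step 4 ⇒ step 5: BBCACACABBCACACABBCACACABBCACACABBCACACABBCACACA ⇒ CA·CA·AB·BB·AB·BB·AB·BB·CA·CA·AB·BB·AB·BB·AB·BB·CA·CA·AB·BB·AB·BB·AB·BB·CA·CA·AB·BB·AB·BB·AB·BB·CA·CA·AB·BB·AB·BB·AB·BB·CA·CA·AB·BB·AB·BB·AB·BB
    A ↦ BB
    B ↦ CA
    C ↦ AB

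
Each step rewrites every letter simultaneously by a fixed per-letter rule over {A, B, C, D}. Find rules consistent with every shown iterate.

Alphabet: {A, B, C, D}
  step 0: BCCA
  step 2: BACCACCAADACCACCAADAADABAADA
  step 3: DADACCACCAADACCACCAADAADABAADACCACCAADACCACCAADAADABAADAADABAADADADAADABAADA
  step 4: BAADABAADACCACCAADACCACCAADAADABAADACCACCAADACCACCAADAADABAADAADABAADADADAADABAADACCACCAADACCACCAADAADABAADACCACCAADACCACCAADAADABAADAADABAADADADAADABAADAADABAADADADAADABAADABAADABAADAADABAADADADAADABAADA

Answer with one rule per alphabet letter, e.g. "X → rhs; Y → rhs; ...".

A->ADA, B->D, C->CCA, D->BA

  step 3 ⇒ step 4: DADACCACCAADACCACCAADAADABAADACCACCAADACCACCAADAADABAADAADABAADADADAADABAADA ⇒ BA·ADA·BA·ADA·CCA·CCA·ADA·CCA·CCA·ADA·ADA·BA·ADA·CCA·CCA·ADA·CCA·CCA·ADA·ADA·BA·ADA·ADA·BA·ADA·D·ADA·ADA·BA·ADA·CCA·CCA·ADA·CCA·CCA·ADA·ADA·BA·ADA·CCA·CCA·ADA·CCA·CCA·ADA·ADA·BA·ADA·ADA·BA·ADA·D·ADA·ADA·BA·ADA·ADA·BA·ADA·D·ADA·ADA·BA·ADA·BA·ADA·BA·ADA·ADA·BA·ADA·D·ADA·ADA·BA·ADA
    A ↦ ADA
    B ↦ D
    C ↦ CCA
    D ↦ BA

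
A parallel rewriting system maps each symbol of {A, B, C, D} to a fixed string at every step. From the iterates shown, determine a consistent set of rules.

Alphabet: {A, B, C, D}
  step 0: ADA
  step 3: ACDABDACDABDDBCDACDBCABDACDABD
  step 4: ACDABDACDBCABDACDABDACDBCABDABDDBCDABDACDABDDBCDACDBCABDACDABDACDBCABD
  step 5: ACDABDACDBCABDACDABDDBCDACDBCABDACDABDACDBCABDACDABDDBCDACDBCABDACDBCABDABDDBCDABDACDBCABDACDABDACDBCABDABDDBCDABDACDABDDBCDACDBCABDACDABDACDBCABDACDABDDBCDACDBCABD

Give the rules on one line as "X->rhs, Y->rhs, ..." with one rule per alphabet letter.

A->AC, B->DBC, C->D, D->ABD

  step 4 ⇒ step 5: ACDABDACDBCABDACDABDACDBCABDABDDBCDABDACDABDDBCDACDBCABDACDABDACDBCABD ⇒ AC·D·ABD·AC·DBC·ABD·AC·D·ABD·DBC·D·AC·DBC·ABD·AC·D·ABD·AC·DBC·ABD·AC·D·ABD·DBC·D·AC·DBC·ABD·AC·DBC·ABD·ABD·DBC·D·ABD·AC·DBC·ABD·AC·D·ABD·AC·DBC·ABD·ABD·DBC·D·ABD·AC·D·ABD·DBC·D·AC·DBC·ABD·AC·D·ABD·AC·DBC·ABD·AC·D·ABD·DBC·D·AC·DBC·ABD
    A ↦ AC
    B ↦ DBC
    C ↦ D
    D ↦ ABD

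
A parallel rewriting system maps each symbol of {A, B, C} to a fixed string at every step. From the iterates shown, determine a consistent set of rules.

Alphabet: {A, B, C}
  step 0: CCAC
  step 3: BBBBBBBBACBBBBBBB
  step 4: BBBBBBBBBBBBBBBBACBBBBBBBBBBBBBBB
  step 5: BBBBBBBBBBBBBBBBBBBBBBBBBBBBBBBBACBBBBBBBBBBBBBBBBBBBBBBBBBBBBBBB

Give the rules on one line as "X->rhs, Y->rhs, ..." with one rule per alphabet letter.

A->AC, B->BB, C->B

  step 4 ⇒ step 5: BBBBBBBBBBBBBBBBACBBBBBBBBBBBBBBB ⇒ BB·BB·BB·BB·BB·BB·BB·BB·BB·BB·BB·BB·BB·BB·BB·BB·AC·B·BB·BB·BB·BB·BB·BB·BB·BB·BB·BB·BB·BB·BB·BB·BB
    A ↦ AC
    B ↦ BB
    C ↦ B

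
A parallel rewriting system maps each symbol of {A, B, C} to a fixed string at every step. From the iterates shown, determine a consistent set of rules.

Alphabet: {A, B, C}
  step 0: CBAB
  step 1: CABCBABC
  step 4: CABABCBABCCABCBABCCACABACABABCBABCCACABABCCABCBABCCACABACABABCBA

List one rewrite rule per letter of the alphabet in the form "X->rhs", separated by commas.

A->BA, B->BC, C->CA

  step 0 ⇒ step 1: CBAB ⇒ CA·BC·BA·BC
    A ↦ BA
    B ↦ BC
    C ↦ CA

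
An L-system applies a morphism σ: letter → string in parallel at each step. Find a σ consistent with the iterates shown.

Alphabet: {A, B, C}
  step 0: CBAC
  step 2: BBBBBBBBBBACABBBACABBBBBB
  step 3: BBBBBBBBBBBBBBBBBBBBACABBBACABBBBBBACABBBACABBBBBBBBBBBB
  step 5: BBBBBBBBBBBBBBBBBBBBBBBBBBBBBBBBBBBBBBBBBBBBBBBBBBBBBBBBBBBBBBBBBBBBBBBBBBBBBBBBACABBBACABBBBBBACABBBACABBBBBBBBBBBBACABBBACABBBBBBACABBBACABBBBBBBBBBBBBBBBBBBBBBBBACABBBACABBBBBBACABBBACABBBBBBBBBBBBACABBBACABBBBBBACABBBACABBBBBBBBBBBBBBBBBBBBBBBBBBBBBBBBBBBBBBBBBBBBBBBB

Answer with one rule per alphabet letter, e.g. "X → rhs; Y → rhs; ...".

A->ACA, B->BB, C->BBB

  step 2 ⇒ step 3: BBBBBBBBBBACABBBACABBBBBB ⇒ BB·BB·BB·BB·BB·BB·BB·BB·BB·BB·ACA·BBB·ACA·BB·BB·BB·ACA·BBB·ACA·BB·BB·BB·BB·BB·BB
    A ↦ ACA
    B ↦ BB
    C ↦ BBB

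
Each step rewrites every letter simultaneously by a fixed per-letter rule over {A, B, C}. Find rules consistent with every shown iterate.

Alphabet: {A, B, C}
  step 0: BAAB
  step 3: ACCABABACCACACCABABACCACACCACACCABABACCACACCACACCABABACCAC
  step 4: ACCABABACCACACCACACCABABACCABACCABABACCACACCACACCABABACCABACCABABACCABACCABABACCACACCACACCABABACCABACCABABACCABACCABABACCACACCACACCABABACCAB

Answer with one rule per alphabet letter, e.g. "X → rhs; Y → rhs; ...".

  step 3 ⇒ step 4: ACCABABACCACACCABABACCACACCACACCABABACCACACCACACCABABACCAC ⇒ ACC·AB·AB·ACC·AC·ACC·AC·ACC·AB·AB·ACC·AB·ACC·AB·AB·ACC·AC·ACC·AC·ACC·AB·AB·ACC·AB·ACC·AB·AB·ACC·AB·ACC·AB·AB·ACC·AC·ACC·AC·ACC·AB·AB·ACC·AB·ACC·AB·AB·ACC·AB·ACC·AB·AB·ACC·AC·ACC·AC·ACC·AB·AB·ACC·AB
    A ↦ ACC
    B ↦ AC
    C ↦ AB

A->ACC, B->AC, C->AB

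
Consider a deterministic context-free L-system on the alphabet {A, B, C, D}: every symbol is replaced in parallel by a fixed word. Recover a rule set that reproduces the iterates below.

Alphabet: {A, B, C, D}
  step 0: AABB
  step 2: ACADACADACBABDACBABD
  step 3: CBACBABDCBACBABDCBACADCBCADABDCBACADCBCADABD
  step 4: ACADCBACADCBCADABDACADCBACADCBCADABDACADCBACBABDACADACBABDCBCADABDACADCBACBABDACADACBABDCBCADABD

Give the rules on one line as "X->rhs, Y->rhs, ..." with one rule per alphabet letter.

  step 3 ⇒ step 4: CBACBABDCBACBABDCBACADCBCADABDCBACADCBCADABD ⇒ A·CAD·CB·A·CAD·CB·CAD·ABD·A·CAD·CB·A·CAD·CB·CAD·ABD·A·CAD·CB·A·CB·ABD·A·CAD·A·CB·ABD·CB·CAD·ABD·A·CAD·CB·A·CB·ABD·A·CAD·A·CB·ABD·CB·CAD·ABD
    A ↦ CB
    B ↦ CAD
    C ↦ A
    D ↦ ABD

A->CB, B->CAD, C->A, D->ABD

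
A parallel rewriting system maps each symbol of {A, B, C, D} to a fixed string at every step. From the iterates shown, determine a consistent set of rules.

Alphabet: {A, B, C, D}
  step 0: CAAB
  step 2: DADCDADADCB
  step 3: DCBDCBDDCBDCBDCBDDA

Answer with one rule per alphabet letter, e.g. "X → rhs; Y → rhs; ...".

A->B, B->DA, C->BD, D->DC

  step 2 ⇒ step 3: DADCDADADCB ⇒ DC·B·DC·BD·DC·B·DC·B·DC·BD·DA
    A ↦ B
    B ↦ DA
    C ↦ BD
    D ↦ DC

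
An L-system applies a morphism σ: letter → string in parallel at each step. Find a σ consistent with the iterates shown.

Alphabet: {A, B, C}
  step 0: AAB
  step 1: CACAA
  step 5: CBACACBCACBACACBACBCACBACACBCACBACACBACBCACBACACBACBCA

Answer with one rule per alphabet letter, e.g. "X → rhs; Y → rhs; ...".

A->CA, B->A, C->CB

  step 0 ⇒ step 1: AAB ⇒ CA·CA·A
    A ↦ CA
    B ↦ A
    C ↦ CB  (constrained at step 1)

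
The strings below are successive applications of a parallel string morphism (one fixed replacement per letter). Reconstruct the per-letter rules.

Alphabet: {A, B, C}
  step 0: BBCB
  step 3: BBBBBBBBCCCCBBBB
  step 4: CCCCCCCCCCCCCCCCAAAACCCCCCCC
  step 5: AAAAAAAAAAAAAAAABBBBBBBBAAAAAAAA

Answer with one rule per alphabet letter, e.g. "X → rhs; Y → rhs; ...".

  step 4 ⇒ step 5: CCCCCCCCCCCCCCCCAAAACCCCCCCC ⇒ A·A·A·A·A·A·A·A·A·A·A·A·A·A·A·A·BB·BB·BB·BB·A·A·A·A·A·A·A·A
    A ↦ BB
    C ↦ A
  step 3 ⇒ step 4: BBBBBBBBCCCCBBBB ⇒ CC·CC·CC·CC·CC·CC·CC·CC·A·A·A·A·CC·CC·CC·CC
    B ↦ CC

A->BB, B->CC, C->A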